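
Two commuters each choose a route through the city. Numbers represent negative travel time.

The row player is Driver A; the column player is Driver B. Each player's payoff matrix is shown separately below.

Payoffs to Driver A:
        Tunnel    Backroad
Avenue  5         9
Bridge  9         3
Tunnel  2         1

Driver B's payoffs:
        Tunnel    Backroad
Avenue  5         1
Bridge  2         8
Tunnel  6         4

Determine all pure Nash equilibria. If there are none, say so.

(Avenue, Tunnel): Driver A can switch to Bridge (5 → 9). Not NE.
(Avenue, Backroad): Driver B can switch to Tunnel (1 → 5). Not NE.
(Bridge, Tunnel): Driver B can switch to Backroad (2 → 8). Not NE.
(Bridge, Backroad): Driver A can switch to Avenue (3 → 9). Not NE.
(Tunnel, Tunnel): Driver A can switch to Avenue (2 → 5). Not NE.
(Tunnel, Backroad): Driver A can switch to Avenue (1 → 9). Not NE.

There is no pure-strategy Nash equilibrium.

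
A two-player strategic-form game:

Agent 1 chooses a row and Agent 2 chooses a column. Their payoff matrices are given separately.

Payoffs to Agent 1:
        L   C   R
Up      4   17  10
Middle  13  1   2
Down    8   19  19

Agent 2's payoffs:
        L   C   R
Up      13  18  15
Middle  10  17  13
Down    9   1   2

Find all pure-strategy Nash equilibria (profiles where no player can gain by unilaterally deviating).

This game has no pure Nash equilibrium.

Agent 1 against L: payoffs 4, 13, 8 → best response Middle.
Agent 1 against C: payoffs 17, 1, 19 → best response Down.
Agent 1 against R: payoffs 10, 2, 19 → best response Down.
Agent 2 against Up: payoffs 13, 18, 15 → best response C.
Agent 2 against Middle: payoffs 10, 17, 13 → best response C.
Agent 2 against Down: payoffs 9, 1, 2 → best response L.
No profile is a mutual best response for all players.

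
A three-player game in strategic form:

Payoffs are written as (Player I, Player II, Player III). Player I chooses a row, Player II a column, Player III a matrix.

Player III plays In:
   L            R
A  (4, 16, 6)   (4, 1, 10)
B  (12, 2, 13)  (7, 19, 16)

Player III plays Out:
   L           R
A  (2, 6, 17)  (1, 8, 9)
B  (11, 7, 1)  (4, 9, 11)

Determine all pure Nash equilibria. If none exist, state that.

The unique pure-strategy Nash equilibrium is (B, R, In).

For each player, find the best response to each opponent profile; mutual best responses are the pure NE.
Player I against (L, In): payoffs 4, 12 → best response B.
Player I against (L, Out): payoffs 2, 11 → best response B.
Player I against (R, In): payoffs 4, 7 → best response B.
Player I against (R, Out): payoffs 1, 4 → best response B.
Player II against (A, In): payoffs 16, 1 → best response L.
Player II against (A, Out): payoffs 6, 8 → best response R.
Player II against (B, In): payoffs 2, 19 → best response R.
Player II against (B, Out): payoffs 7, 9 → best response R.
Player III against (A, L): payoffs 6, 17 → best response Out.
Player III against (A, R): payoffs 10, 9 → best response In.
Player III against (B, L): payoffs 13, 1 → best response In.
Player III against (B, R): payoffs 16, 11 → best response In.
Mutual best responses: (B, R, In).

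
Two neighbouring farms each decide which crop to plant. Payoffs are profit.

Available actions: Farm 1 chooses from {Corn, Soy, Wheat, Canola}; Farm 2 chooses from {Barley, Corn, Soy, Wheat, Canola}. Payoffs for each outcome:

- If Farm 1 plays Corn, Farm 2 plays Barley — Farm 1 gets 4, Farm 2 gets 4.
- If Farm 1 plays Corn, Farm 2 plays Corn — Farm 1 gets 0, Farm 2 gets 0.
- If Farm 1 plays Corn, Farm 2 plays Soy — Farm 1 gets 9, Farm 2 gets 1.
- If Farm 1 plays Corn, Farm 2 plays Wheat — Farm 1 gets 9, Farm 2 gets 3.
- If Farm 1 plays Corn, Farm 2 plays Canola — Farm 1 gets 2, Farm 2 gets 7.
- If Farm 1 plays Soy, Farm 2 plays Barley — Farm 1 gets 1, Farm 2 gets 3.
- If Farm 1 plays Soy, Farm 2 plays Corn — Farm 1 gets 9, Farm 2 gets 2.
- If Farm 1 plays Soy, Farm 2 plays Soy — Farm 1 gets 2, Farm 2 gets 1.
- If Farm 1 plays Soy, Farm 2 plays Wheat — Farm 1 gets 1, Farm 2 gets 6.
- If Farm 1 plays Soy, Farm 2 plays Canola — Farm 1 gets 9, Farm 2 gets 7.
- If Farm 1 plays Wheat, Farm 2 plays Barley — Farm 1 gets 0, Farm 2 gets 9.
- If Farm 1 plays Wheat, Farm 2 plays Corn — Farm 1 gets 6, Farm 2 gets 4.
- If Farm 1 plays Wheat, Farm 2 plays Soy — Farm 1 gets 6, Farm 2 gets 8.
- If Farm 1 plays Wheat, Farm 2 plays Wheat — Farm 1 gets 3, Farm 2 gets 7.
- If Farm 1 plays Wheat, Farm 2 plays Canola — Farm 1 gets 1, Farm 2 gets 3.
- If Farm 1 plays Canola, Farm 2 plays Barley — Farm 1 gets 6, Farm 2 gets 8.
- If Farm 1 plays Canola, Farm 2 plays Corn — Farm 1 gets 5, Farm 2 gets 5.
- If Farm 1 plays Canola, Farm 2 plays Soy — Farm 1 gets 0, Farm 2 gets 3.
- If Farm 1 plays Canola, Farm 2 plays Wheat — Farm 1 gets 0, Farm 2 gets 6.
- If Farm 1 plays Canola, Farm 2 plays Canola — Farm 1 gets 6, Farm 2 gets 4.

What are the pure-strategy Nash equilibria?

Pure-strategy Nash equilibria: (Soy, Canola), (Canola, Barley)

Check each profile: it is a Nash equilibrium iff no player can strictly gain by switching unilaterally.
(Corn, Barley): Farm 1 can switch to Canola (4 → 6). Not NE.
(Corn, Corn): Farm 1 can switch to Soy (0 → 9). Not NE.
(Corn, Soy): Farm 2 can switch to Barley (1 → 4). Not NE.
(Corn, Wheat): Farm 2 can switch to Barley (3 → 4). Not NE.
(Corn, Canola): Farm 1 can switch to Soy (2 → 9). Not NE.
(Soy, Barley): Farm 1 can switch to Corn (1 → 4). Not NE.
(Soy, Corn): Farm 2 can switch to Barley (2 → 3). Not NE.
(Soy, Soy): Farm 1 can switch to Corn (2 → 9). Not NE.
(Soy, Wheat): Farm 1 can switch to Corn (1 → 9). Not NE.
(Soy, Canola): Farm 1 gets 9, best alternative 6; Farm 2 gets 7, best alternative 6. No profitable deviation — NE.
(Wheat, Barley): Farm 1 can switch to Corn (0 → 4). Not NE.
(Wheat, Corn): Farm 1 can switch to Soy (6 → 9). Not NE.
(Wheat, Soy): Farm 1 can switch to Corn (6 → 9). Not NE.
(Canola, Barley): Farm 1 gets 6, best alternative 4; Farm 2 gets 8, best alternative 6. No profitable deviation — NE.
(The remaining 6 profiles each have a profitable deviation by the same check.)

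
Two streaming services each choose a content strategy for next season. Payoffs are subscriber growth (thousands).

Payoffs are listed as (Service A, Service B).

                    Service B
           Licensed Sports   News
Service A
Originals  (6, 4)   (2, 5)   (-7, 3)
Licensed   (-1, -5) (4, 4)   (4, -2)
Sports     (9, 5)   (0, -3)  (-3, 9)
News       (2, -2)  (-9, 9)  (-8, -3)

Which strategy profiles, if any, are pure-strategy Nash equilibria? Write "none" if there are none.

Pure NE: (Licensed, Sports)

Service A against Licensed: payoffs 6, -1, 9, 2 → best response Sports.
Service A against Sports: payoffs 2, 4, 0, -9 → best response Licensed.
Service A against News: payoffs -7, 4, -3, -8 → best response Licensed.
Service B against Originals: payoffs 4, 5, 3 → best response Sports.
Service B against Licensed: payoffs -5, 4, -2 → best response Sports.
Service B against Sports: payoffs 5, -3, 9 → best response News.
Service B against News: payoffs -2, 9, -3 → best response Sports.
Mutual best responses: (Licensed, Sports).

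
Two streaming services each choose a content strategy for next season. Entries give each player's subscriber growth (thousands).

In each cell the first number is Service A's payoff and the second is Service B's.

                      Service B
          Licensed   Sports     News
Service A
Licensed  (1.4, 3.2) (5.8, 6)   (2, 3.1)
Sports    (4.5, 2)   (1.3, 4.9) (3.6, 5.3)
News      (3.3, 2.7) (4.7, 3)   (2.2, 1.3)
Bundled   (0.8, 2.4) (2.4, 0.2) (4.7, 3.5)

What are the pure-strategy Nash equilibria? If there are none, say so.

The pure Nash equilibria are (Licensed, Sports) and (Bundled, News).

Service A against Licensed: payoffs 1.4, 4.5, 3.3, 0.8 → best response Sports.
Service A against Sports: payoffs 5.8, 1.3, 4.7, 2.4 → best response Licensed.
Service A against News: payoffs 2, 3.6, 2.2, 4.7 → best response Bundled.
Service B against Licensed: payoffs 3.2, 6, 3.1 → best response Sports.
Service B against Sports: payoffs 2, 4.9, 5.3 → best response News.
Service B against News: payoffs 2.7, 3, 1.3 → best response Sports.
Service B against Bundled: payoffs 2.4, 0.2, 3.5 → best response News.
Mutual best responses: (Licensed, Sports); (Bundled, News).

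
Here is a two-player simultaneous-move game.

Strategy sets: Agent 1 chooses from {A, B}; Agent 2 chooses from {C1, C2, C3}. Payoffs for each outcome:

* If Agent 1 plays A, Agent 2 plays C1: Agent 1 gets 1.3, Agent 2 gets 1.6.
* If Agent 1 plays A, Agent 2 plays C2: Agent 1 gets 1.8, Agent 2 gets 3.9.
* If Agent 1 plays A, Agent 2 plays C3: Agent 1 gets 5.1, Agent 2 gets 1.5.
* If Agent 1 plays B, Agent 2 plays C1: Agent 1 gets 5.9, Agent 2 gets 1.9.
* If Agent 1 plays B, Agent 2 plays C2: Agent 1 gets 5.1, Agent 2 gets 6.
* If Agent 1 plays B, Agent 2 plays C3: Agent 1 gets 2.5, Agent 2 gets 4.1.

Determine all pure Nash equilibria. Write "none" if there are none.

(A, C1): Agent 1 can switch to B (1.3 → 5.9). Not NE.
(A, C2): Agent 1 can switch to B (1.8 → 5.1). Not NE.
(A, C3): Agent 2 can switch to C1 (1.5 → 1.6). Not NE.
(B, C1): Agent 2 can switch to C2 (1.9 → 6). Not NE.
(B, C2): Agent 1 gets 5.1, best alternative 1.8; Agent 2 gets 6, best alternative 4.1. No profitable deviation — NE.
(B, C3): Agent 1 can switch to A (2.5 → 5.1). Not NE.

(B, C2)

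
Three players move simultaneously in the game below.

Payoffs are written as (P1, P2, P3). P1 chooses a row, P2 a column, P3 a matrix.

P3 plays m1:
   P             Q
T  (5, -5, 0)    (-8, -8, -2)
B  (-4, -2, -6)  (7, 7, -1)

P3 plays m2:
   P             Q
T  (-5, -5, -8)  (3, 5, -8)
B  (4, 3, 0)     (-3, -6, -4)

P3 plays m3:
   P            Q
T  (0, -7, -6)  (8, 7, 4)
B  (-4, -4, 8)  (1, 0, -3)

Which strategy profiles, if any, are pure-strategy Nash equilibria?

(T, P, m1): P1 gets 5, best alternative -4; P2 gets -5, best alternative -8; P3 gets 0, best alternative -6. No profitable deviation — NE.
(T, P, m2): P1 can switch to B (-5 → 4). Not NE.
(T, P, m3): P2 can switch to Q (-7 → 7). Not NE.
(T, Q, m1): P1 can switch to B (-8 → 7). Not NE.
(T, Q, m2): P3 can switch to m1 (-8 → -2). Not NE.
(T, Q, m3): P1 gets 8, best alternative 1; P2 gets 7, best alternative -7; P3 gets 4, best alternative -2. No profitable deviation — NE.
(B, P, m1): P1 can switch to T (-4 → 5). Not NE.
(B, P, m2): P3 can switch to m3 (0 → 8). Not NE.
(B, P, m3): P1 can switch to T (-4 → 0). Not NE.
(B, Q, m1): P1 gets 7, best alternative -8; P2 gets 7, best alternative -2; P3 gets -1, best alternative -3. No profitable deviation — NE.
(B, Q, m2): P1 can switch to T (-3 → 3). Not NE.
(B, Q, m3): P1 can switch to T (1 → 8). Not NE.

Pure-strategy Nash equilibria: (T, P, m1) and (T, Q, m3) and (B, Q, m1)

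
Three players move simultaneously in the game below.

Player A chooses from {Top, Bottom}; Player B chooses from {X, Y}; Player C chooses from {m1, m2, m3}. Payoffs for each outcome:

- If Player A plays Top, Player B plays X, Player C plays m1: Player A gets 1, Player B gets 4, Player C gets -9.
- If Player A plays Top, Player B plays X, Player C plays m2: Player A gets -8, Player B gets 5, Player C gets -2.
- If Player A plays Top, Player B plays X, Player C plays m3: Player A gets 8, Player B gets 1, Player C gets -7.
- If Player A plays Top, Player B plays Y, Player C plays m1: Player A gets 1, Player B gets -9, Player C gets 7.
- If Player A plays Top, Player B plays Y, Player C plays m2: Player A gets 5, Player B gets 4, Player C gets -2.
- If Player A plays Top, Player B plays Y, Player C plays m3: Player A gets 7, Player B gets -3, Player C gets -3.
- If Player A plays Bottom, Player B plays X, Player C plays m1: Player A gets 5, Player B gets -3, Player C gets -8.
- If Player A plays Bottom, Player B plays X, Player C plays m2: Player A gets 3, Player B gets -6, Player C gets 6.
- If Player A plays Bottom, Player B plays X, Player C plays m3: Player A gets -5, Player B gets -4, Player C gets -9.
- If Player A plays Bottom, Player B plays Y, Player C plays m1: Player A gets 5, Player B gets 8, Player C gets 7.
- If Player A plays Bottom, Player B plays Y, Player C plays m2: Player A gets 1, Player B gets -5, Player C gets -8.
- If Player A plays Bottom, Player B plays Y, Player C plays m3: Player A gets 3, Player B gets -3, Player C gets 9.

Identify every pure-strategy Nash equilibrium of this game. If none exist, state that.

This game has no pure Nash equilibrium.

(Top, X, m1): Player A can switch to Bottom (1 → 5). Not NE.
(Top, X, m2): Player A can switch to Bottom (-8 → 3). Not NE.
(Top, X, m3): Player C can switch to m2 (-7 → -2). Not NE.
(Top, Y, m1): Player A can switch to Bottom (1 → 5). Not NE.
(Top, Y, m2): Player B can switch to X (4 → 5). Not NE.
(Top, Y, m3): Player B can switch to X (-3 → 1). Not NE.
(Bottom, X, m1): Player B can switch to Y (-3 → 8). Not NE.
(Bottom, X, m2): Player B can switch to Y (-6 → -5). Not NE.
(The remaining 4 profiles each have a profitable deviation by the same check.)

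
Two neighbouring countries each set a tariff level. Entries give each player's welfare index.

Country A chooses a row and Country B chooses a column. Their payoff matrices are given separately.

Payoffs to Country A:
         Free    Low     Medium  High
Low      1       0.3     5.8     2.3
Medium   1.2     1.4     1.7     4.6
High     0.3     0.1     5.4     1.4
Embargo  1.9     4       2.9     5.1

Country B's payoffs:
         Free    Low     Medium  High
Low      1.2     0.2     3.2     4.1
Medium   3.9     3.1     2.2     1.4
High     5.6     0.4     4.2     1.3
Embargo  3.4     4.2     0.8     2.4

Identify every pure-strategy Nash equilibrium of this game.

Pure NE: (Embargo, Low)

For each player, find the best response to each opponent profile; mutual best responses are the pure NE.
Country A against Free: payoffs 1, 1.2, 0.3, 1.9 → best response Embargo.
Country A against Low: payoffs 0.3, 1.4, 0.1, 4 → best response Embargo.
Country A against Medium: payoffs 5.8, 1.7, 5.4, 2.9 → best response Low.
Country A against High: payoffs 2.3, 4.6, 1.4, 5.1 → best response Embargo.
Country B against Low: payoffs 1.2, 0.2, 3.2, 4.1 → best response High.
Country B against Medium: payoffs 3.9, 3.1, 2.2, 1.4 → best response Free.
Country B against High: payoffs 5.6, 0.4, 4.2, 1.3 → best response Free.
Country B against Embargo: payoffs 3.4, 4.2, 0.8, 2.4 → best response Low.
Mutual best responses: (Embargo, Low).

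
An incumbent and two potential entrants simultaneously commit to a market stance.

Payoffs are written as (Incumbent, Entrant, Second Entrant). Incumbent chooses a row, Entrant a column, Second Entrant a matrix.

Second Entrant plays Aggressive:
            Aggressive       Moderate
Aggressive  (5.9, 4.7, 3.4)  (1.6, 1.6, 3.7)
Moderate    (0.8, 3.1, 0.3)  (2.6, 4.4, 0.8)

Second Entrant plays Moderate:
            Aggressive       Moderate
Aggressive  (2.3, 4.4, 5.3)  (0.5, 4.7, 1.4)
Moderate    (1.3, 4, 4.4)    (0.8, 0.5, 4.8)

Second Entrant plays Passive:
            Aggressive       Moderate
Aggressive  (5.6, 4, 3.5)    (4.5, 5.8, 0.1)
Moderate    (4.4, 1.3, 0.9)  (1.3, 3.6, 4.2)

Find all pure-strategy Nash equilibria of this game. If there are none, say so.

Mark each player's best response to every combination of opponents' strategies; a profile where every player is best-responding is a pure Nash equilibrium.
Incumbent against (Aggressive, Aggressive): payoffs 5.9, 0.8 → best response Aggressive.
Incumbent against (Aggressive, Moderate): payoffs 2.3, 1.3 → best response Aggressive.
Incumbent against (Aggressive, Passive): payoffs 5.6, 4.4 → best response Aggressive.
Incumbent against (Moderate, Aggressive): payoffs 1.6, 2.6 → best response Moderate.
Incumbent against (Moderate, Moderate): payoffs 0.5, 0.8 → best response Moderate.
Incumbent against (Moderate, Passive): payoffs 4.5, 1.3 → best response Aggressive.
Entrant against (Aggressive, Aggressive): payoffs 4.7, 1.6 → best response Aggressive.
Entrant against (Aggressive, Moderate): payoffs 4.4, 4.7 → best response Moderate.
Entrant against (Aggressive, Passive): payoffs 4, 5.8 → best response Moderate.
Entrant against (Moderate, Aggressive): payoffs 3.1, 4.4 → best response Moderate.
Entrant against (Moderate, Moderate): payoffs 4, 0.5 → best response Aggressive.
Entrant against (Moderate, Passive): payoffs 1.3, 3.6 → best response Moderate.
Second Entrant against (Aggressive, Aggressive): payoffs 3.4, 5.3, 3.5 → best response Moderate.
Second Entrant against (Aggressive, Moderate): payoffs 3.7, 1.4, 0.1 → best response Aggressive.
Second Entrant against (Moderate, Aggressive): payoffs 0.3, 4.4, 0.9 → best response Moderate.
Second Entrant against (Moderate, Moderate): payoffs 0.8, 4.8, 4.2 → best response Moderate.
No profile is a mutual best response for all players.

There is no pure-strategy Nash equilibrium.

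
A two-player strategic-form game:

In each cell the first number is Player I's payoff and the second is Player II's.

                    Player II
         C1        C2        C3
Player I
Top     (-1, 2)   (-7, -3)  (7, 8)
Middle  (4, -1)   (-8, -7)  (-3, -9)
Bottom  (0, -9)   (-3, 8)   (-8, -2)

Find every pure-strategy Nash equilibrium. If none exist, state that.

The pure Nash equilibria are (Top, C3) and (Middle, C1) and (Bottom, C2).

Player I against C1: payoffs -1, 4, 0 → best response Middle.
Player I against C2: payoffs -7, -8, -3 → best response Bottom.
Player I against C3: payoffs 7, -3, -8 → best response Top.
Player II against Top: payoffs 2, -3, 8 → best response C3.
Player II against Middle: payoffs -1, -7, -9 → best response C1.
Player II against Bottom: payoffs -9, 8, -2 → best response C2.
Mutual best responses: (Top, C3); (Middle, C1); (Bottom, C2).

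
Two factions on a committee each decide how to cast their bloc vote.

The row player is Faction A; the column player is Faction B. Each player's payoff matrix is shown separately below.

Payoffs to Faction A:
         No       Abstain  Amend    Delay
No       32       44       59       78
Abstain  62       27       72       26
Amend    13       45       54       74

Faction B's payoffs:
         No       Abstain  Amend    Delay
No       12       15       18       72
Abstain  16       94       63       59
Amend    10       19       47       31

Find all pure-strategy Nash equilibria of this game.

Pure NE: (No, Delay)

(No, No): Faction A can switch to Abstain (32 → 62). Not NE.
(No, Abstain): Faction A can switch to Amend (44 → 45). Not NE.
(No, Amend): Faction A can switch to Abstain (59 → 72). Not NE.
(No, Delay): Faction A gets 78, best alternative 74; Faction B gets 72, best alternative 18. No profitable deviation — NE.
(Abstain, No): Faction B can switch to Abstain (16 → 94). Not NE.
(Abstain, Abstain): Faction A can switch to No (27 → 44). Not NE.
(Abstain, Amend): Faction B can switch to Abstain (63 → 94). Not NE.
(Abstain, Delay): Faction A can switch to No (26 → 78). Not NE.
(Amend, No): Faction A can switch to No (13 → 32). Not NE.
(Amend, Abstain): Faction B can switch to Amend (19 → 47). Not NE.
(Amend, Amend): Faction A can switch to No (54 → 59). Not NE.
(The remaining 1 profile has a profitable deviation by the same check.)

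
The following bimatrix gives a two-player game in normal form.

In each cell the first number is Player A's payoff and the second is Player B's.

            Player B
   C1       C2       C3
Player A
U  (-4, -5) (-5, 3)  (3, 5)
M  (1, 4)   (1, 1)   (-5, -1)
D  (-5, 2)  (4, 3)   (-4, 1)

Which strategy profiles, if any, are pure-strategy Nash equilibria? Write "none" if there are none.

Mark each player's best response to every combination of opponents' strategies; a profile where every player is best-responding is a pure Nash equilibrium.
Player A against C1: payoffs -4, 1, -5 → best response M.
Player A against C2: payoffs -5, 1, 4 → best response D.
Player A against C3: payoffs 3, -5, -4 → best response U.
Player B against U: payoffs -5, 3, 5 → best response C3.
Player B against M: payoffs 4, 1, -1 → best response C1.
Player B against D: payoffs 2, 3, 1 → best response C2.
Mutual best responses: (U, C3); (M, C1); (D, C2).

(U, C3), (M, C1), (D, C2)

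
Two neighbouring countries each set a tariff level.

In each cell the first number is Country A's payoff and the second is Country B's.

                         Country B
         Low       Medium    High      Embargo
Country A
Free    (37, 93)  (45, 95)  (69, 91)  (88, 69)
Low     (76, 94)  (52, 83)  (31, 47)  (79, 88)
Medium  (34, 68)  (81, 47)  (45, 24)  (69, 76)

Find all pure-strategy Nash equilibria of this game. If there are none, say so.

Pure NE: (Low, Low)

Country A against Low: payoffs 37, 76, 34 → best response Low.
Country A against Medium: payoffs 45, 52, 81 → best response Medium.
Country A against High: payoffs 69, 31, 45 → best response Free.
Country A against Embargo: payoffs 88, 79, 69 → best response Free.
Country B against Free: payoffs 93, 95, 91, 69 → best response Medium.
Country B against Low: payoffs 94, 83, 47, 88 → best response Low.
Country B against Medium: payoffs 68, 47, 24, 76 → best response Embargo.
Mutual best responses: (Low, Low).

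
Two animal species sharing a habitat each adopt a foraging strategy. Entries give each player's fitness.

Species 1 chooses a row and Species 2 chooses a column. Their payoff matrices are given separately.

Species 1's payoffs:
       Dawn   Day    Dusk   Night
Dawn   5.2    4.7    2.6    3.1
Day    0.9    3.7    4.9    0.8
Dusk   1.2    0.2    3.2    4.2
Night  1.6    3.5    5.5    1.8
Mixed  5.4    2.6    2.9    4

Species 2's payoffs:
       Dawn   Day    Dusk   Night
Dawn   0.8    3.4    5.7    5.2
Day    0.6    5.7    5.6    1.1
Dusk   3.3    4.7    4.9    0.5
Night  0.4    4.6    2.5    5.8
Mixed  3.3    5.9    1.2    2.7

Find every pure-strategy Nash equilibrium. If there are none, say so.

none

Check each profile: it is a Nash equilibrium iff no player can strictly gain by switching unilaterally.
(Dawn, Dawn): Species 1 can switch to Mixed (5.2 → 5.4). Not NE.
(Dawn, Day): Species 2 can switch to Dusk (3.4 → 5.7). Not NE.
(Dawn, Dusk): Species 1 can switch to Day (2.6 → 4.9). Not NE.
(Dawn, Night): Species 1 can switch to Dusk (3.1 → 4.2). Not NE.
(Day, Dawn): Species 1 can switch to Dawn (0.9 → 5.2). Not NE.
(Day, Day): Species 1 can switch to Dawn (3.7 → 4.7). Not NE.
(Day, Dusk): Species 1 can switch to Night (4.9 → 5.5). Not NE.
(Day, Night): Species 1 can switch to Dawn (0.8 → 3.1). Not NE.
(Dusk, Dawn): Species 1 can switch to Dawn (1.2 → 5.2). Not NE.
(Dusk, Day): Species 1 can switch to Dawn (0.2 → 4.7). Not NE.
(The remaining 10 profiles each have a profitable deviation by the same check.)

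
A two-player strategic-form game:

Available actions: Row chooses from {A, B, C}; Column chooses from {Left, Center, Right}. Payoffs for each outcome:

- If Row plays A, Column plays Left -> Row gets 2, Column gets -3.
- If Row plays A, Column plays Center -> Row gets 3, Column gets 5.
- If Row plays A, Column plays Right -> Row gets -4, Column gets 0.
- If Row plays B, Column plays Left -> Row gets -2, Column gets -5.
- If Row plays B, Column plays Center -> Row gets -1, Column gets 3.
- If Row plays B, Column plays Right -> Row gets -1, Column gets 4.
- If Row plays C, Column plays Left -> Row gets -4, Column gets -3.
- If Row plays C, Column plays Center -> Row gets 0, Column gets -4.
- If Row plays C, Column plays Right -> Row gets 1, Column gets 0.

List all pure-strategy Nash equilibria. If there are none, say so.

For each player, find the best response to each opponent profile; mutual best responses are the pure NE.
Row against Left: payoffs 2, -2, -4 → best response A.
Row against Center: payoffs 3, -1, 0 → best response A.
Row against Right: payoffs -4, -1, 1 → best response C.
Column against A: payoffs -3, 5, 0 → best response Center.
Column against B: payoffs -5, 3, 4 → best response Right.
Column against C: payoffs -3, -4, 0 → best response Right.
Mutual best responses: (A, Center); (C, Right).

The pure Nash equilibria are (A, Center); (C, Right).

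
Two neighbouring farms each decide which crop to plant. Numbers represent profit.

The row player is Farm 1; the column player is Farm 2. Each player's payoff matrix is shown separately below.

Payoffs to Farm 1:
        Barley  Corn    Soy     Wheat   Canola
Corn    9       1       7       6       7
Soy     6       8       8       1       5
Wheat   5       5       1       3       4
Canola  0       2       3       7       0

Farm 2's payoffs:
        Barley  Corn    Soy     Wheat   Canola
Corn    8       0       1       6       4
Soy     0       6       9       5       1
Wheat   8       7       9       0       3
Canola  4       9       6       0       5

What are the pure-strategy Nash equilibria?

(Corn, Barley): Farm 1 gets 9, best alternative 6; Farm 2 gets 8, best alternative 6. No profitable deviation — NE.
(Corn, Corn): Farm 1 can switch to Soy (1 → 8). Not NE.
(Corn, Soy): Farm 1 can switch to Soy (7 → 8). Not NE.
(Corn, Wheat): Farm 1 can switch to Canola (6 → 7). Not NE.
(Corn, Canola): Farm 2 can switch to Barley (4 → 8). Not NE.
(Soy, Barley): Farm 1 can switch to Corn (6 → 9). Not NE.
(Soy, Corn): Farm 2 can switch to Soy (6 → 9). Not NE.
(Soy, Soy): Farm 1 gets 8, best alternative 7; Farm 2 gets 9, best alternative 6. No profitable deviation — NE.
(Soy, Wheat): Farm 1 can switch to Corn (1 → 6). Not NE.
(Soy, Canola): Farm 1 can switch to Corn (5 → 7). Not NE.
(Wheat, Barley): Farm 1 can switch to Corn (5 → 9). Not NE.
(Wheat, Corn): Farm 1 can switch to Soy (5 → 8). Not NE.
(Wheat, Soy): Farm 1 can switch to Corn (1 → 7). Not NE.
(Wheat, Wheat): Farm 1 can switch to Corn (3 → 6). Not NE.
(The remaining 6 profiles each have a profitable deviation by the same check.)

The pure Nash equilibria are (Corn, Barley); (Soy, Soy).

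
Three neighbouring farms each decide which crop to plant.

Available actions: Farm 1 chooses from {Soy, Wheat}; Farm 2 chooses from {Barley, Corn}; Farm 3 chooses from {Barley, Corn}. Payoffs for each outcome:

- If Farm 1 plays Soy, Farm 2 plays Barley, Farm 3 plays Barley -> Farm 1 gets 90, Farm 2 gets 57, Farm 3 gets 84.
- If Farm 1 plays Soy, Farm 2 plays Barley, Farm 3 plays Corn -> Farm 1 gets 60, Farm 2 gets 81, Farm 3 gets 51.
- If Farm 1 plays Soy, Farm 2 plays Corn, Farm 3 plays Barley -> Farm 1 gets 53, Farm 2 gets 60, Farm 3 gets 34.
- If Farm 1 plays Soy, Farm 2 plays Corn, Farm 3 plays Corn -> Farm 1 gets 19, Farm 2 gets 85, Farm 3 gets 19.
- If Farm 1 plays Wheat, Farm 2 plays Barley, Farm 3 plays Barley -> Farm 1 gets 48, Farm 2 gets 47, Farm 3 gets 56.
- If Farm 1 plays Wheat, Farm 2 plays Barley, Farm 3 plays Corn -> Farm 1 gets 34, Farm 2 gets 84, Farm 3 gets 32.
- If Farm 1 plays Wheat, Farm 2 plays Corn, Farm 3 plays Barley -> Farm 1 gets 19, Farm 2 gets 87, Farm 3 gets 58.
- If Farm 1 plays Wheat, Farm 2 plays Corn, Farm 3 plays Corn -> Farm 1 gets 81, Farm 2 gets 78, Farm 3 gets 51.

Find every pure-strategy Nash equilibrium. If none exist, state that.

The unique pure-strategy Nash equilibrium is (Soy, Corn, Barley).

Mark each player's best response to every combination of opponents' strategies; a profile where every player is best-responding is a pure Nash equilibrium.
Farm 1 against (Barley, Barley): payoffs 90, 48 → best response Soy.
Farm 1 against (Barley, Corn): payoffs 60, 34 → best response Soy.
Farm 1 against (Corn, Barley): payoffs 53, 19 → best response Soy.
Farm 1 against (Corn, Corn): payoffs 19, 81 → best response Wheat.
Farm 2 against (Soy, Barley): payoffs 57, 60 → best response Corn.
Farm 2 against (Soy, Corn): payoffs 81, 85 → best response Corn.
Farm 2 against (Wheat, Barley): payoffs 47, 87 → best response Corn.
Farm 2 against (Wheat, Corn): payoffs 84, 78 → best response Barley.
Farm 3 against (Soy, Barley): payoffs 84, 51 → best response Barley.
Farm 3 against (Soy, Corn): payoffs 34, 19 → best response Barley.
Farm 3 against (Wheat, Barley): payoffs 56, 32 → best response Barley.
Farm 3 against (Wheat, Corn): payoffs 58, 51 → best response Barley.
Mutual best responses: (Soy, Corn, Barley).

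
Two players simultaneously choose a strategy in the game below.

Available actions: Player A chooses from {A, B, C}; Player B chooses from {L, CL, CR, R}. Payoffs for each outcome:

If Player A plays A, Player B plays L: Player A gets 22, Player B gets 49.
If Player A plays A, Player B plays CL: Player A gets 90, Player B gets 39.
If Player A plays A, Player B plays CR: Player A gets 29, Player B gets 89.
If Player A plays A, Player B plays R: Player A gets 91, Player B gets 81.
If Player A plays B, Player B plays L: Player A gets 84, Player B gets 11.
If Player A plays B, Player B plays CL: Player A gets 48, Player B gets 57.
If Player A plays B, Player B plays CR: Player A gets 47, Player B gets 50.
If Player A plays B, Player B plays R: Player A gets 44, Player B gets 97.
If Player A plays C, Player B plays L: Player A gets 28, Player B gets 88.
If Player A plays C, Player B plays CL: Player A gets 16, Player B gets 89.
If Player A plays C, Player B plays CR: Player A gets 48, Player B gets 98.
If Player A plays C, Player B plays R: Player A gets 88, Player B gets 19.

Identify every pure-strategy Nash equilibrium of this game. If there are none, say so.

Pure NE: (C, CR)

(A, L): Player A can switch to B (22 → 84). Not NE.
(A, CL): Player B can switch to L (39 → 49). Not NE.
(A, CR): Player A can switch to B (29 → 47). Not NE.
(A, R): Player B can switch to CR (81 → 89). Not NE.
(B, L): Player B can switch to CL (11 → 57). Not NE.
(B, CL): Player A can switch to A (48 → 90). Not NE.
(B, CR): Player A can switch to C (47 → 48). Not NE.
(B, R): Player A can switch to A (44 → 91). Not NE.
(C, CR): Player A gets 48, best alternative 47; Player B gets 98, best alternative 89. No profitable deviation — NE.
(The remaining 3 profiles each have a profitable deviation by the same check.)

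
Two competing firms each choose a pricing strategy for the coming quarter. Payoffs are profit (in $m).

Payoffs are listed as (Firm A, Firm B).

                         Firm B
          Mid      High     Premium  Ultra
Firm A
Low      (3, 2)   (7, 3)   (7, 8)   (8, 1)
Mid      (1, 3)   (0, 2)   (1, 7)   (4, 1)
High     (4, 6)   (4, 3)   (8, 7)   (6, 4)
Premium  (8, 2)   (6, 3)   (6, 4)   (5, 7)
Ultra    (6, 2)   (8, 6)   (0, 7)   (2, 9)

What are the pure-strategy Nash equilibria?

For each player, find the best response to each opponent profile; mutual best responses are the pure NE.
Firm A against Mid: payoffs 3, 1, 4, 8, 6 → best response Premium.
Firm A against High: payoffs 7, 0, 4, 6, 8 → best response Ultra.
Firm A against Premium: payoffs 7, 1, 8, 6, 0 → best response High.
Firm A against Ultra: payoffs 8, 4, 6, 5, 2 → best response Low.
Firm B against Low: payoffs 2, 3, 8, 1 → best response Premium.
Firm B against Mid: payoffs 3, 2, 7, 1 → best response Premium.
Firm B against High: payoffs 6, 3, 7, 4 → best response Premium.
Firm B against Premium: payoffs 2, 3, 4, 7 → best response Ultra.
Firm B against Ultra: payoffs 2, 6, 7, 9 → best response Ultra.
Mutual best responses: (High, Premium).

Pure NE: (High, Premium)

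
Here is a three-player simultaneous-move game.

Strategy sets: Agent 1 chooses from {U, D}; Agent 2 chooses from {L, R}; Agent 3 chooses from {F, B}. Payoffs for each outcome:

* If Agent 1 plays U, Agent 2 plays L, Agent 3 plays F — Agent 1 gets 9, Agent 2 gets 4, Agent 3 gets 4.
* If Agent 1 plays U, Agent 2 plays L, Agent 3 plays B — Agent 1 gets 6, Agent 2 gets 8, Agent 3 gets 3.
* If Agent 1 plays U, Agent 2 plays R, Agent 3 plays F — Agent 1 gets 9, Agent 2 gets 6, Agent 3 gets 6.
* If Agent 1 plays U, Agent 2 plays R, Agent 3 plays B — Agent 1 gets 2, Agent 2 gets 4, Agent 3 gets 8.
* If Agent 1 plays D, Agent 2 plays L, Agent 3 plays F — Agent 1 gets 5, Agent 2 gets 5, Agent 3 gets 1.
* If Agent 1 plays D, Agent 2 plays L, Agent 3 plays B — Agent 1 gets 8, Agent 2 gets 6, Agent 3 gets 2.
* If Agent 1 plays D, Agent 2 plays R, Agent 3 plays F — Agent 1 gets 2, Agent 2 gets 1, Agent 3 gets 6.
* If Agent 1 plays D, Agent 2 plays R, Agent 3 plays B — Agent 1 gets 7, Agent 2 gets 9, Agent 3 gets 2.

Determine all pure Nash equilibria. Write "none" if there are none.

Agent 1 against (L, F): payoffs 9, 5 → best response U.
Agent 1 against (L, B): payoffs 6, 8 → best response D.
Agent 1 against (R, F): payoffs 9, 2 → best response U.
Agent 1 against (R, B): payoffs 2, 7 → best response D.
Agent 2 against (U, F): payoffs 4, 6 → best response R.
Agent 2 against (U, B): payoffs 8, 4 → best response L.
Agent 2 against (D, F): payoffs 5, 1 → best response L.
Agent 2 against (D, B): payoffs 6, 9 → best response R.
Agent 3 against (U, L): payoffs 4, 3 → best response F.
Agent 3 against (U, R): payoffs 6, 8 → best response B.
Agent 3 against (D, L): payoffs 1, 2 → best response B.
Agent 3 against (D, R): payoffs 6, 2 → best response F.
No profile is a mutual best response for all players.

none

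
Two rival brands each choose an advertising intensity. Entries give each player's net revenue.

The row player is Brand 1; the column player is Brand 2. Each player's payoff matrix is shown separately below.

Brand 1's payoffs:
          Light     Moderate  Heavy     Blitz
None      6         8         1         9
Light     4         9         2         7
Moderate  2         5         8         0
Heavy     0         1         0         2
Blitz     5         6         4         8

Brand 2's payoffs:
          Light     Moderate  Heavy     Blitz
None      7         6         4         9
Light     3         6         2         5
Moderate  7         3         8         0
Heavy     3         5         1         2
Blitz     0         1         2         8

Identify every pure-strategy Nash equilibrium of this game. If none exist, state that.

Pure-strategy Nash equilibria: (None, Blitz); (Light, Moderate); (Moderate, Heavy)

For each player, find the best response to each opponent profile; mutual best responses are the pure NE.
Brand 1 against Light: payoffs 6, 4, 2, 0, 5 → best response None.
Brand 1 against Moderate: payoffs 8, 9, 5, 1, 6 → best response Light.
Brand 1 against Heavy: payoffs 1, 2, 8, 0, 4 → best response Moderate.
Brand 1 against Blitz: payoffs 9, 7, 0, 2, 8 → best response None.
Brand 2 against None: payoffs 7, 6, 4, 9 → best response Blitz.
Brand 2 against Light: payoffs 3, 6, 2, 5 → best response Moderate.
Brand 2 against Moderate: payoffs 7, 3, 8, 0 → best response Heavy.
Brand 2 against Heavy: payoffs 3, 5, 1, 2 → best response Moderate.
Brand 2 against Blitz: payoffs 0, 1, 2, 8 → best response Blitz.
Mutual best responses: (None, Blitz); (Light, Moderate); (Moderate, Heavy).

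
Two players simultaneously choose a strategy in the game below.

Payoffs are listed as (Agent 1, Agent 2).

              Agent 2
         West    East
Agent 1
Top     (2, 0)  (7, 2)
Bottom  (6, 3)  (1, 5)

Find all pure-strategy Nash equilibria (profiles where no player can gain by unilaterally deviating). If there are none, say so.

The unique pure-strategy Nash equilibrium is (Top, East).

Agent 1 against West: payoffs 2, 6 → best response Bottom.
Agent 1 against East: payoffs 7, 1 → best response Top.
Agent 2 against Top: payoffs 0, 2 → best response East.
Agent 2 against Bottom: payoffs 3, 5 → best response East.
Mutual best responses: (Top, East).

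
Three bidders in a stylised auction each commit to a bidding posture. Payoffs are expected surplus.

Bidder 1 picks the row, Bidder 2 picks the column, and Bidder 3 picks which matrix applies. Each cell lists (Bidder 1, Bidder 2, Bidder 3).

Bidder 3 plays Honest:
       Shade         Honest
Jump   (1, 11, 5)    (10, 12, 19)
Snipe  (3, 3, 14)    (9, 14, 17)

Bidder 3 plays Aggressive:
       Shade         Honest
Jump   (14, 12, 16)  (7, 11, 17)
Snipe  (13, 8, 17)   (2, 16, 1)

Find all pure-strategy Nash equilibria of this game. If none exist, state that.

For each strategy profile, look for a profitable unilateral deviation.
(Jump, Shade, Honest): Bidder 1 can switch to Snipe (1 → 3). Not NE.
(Jump, Shade, Aggressive): Bidder 1 gets 14, best alternative 13; Bidder 2 gets 12, best alternative 11; Bidder 3 gets 16, best alternative 5. No profitable deviation — NE.
(Jump, Honest, Honest): Bidder 1 gets 10, best alternative 9; Bidder 2 gets 12, best alternative 11; Bidder 3 gets 19, best alternative 17. No profitable deviation — NE.
(Jump, Honest, Aggressive): Bidder 2 can switch to Shade (11 → 12). Not NE.
(Snipe, Shade, Honest): Bidder 2 can switch to Honest (3 → 14). Not NE.
(Snipe, Shade, Aggressive): Bidder 1 can switch to Jump (13 → 14). Not NE.
(Snipe, Honest, Honest): Bidder 1 can switch to Jump (9 → 10). Not NE.
(Snipe, Honest, Aggressive): Bidder 1 can switch to Jump (2 → 7). Not NE.

The pure Nash equilibria are (Jump, Shade, Aggressive), (Jump, Honest, Honest).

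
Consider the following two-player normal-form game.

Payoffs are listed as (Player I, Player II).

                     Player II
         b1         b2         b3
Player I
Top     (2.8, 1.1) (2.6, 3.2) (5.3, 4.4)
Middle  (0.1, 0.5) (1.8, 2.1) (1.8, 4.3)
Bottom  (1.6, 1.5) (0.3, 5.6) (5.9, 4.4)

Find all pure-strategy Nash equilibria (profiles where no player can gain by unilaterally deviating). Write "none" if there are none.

Player I against b1: payoffs 2.8, 0.1, 1.6 → best response Top.
Player I against b2: payoffs 2.6, 1.8, 0.3 → best response Top.
Player I against b3: payoffs 5.3, 1.8, 5.9 → best response Bottom.
Player II against Top: payoffs 1.1, 3.2, 4.4 → best response b3.
Player II against Middle: payoffs 0.5, 2.1, 4.3 → best response b3.
Player II against Bottom: payoffs 1.5, 5.6, 4.4 → best response b2.
No profile is a mutual best response for all players.

none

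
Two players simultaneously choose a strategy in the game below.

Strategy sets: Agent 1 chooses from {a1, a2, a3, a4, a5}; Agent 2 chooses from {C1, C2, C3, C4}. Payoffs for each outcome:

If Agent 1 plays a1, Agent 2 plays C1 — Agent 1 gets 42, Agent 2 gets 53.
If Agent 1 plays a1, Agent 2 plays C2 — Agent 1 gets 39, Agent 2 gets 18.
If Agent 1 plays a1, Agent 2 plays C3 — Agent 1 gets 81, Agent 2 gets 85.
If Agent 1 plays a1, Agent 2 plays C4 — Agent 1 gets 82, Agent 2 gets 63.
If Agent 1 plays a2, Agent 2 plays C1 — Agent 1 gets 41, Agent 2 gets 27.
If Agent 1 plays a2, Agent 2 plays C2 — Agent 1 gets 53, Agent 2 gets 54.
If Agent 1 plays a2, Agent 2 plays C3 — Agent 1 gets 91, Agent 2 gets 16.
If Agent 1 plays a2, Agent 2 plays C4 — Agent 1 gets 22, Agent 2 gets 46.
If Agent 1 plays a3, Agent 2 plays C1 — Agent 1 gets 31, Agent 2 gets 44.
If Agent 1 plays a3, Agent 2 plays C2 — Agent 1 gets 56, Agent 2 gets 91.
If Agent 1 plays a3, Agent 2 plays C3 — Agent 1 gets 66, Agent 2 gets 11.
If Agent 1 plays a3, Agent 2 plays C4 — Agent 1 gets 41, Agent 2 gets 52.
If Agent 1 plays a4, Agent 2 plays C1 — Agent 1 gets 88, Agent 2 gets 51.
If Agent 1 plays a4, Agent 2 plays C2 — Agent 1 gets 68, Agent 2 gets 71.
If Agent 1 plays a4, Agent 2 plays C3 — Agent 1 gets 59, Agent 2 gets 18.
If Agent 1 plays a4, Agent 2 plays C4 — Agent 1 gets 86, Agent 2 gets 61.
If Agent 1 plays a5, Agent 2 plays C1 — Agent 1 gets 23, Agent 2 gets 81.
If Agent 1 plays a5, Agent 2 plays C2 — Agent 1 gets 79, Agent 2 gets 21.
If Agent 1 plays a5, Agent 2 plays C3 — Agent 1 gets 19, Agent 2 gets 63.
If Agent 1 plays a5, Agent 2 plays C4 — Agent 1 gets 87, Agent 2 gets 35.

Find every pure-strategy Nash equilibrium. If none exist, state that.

none

Check each profile: it is a Nash equilibrium iff no player can strictly gain by switching unilaterally.
(a1, C1): Agent 1 can switch to a4 (42 → 88). Not NE.
(a1, C2): Agent 1 can switch to a2 (39 → 53). Not NE.
(a1, C3): Agent 1 can switch to a2 (81 → 91). Not NE.
(a1, C4): Agent 1 can switch to a4 (82 → 86). Not NE.
(a2, C1): Agent 1 can switch to a1 (41 → 42). Not NE.
(a2, C2): Agent 1 can switch to a3 (53 → 56). Not NE.
(a2, C3): Agent 2 can switch to C1 (16 → 27). Not NE.
(a2, C4): Agent 1 can switch to a1 (22 → 82). Not NE.
(a3, C1): Agent 1 can switch to a1 (31 → 42). Not NE.
(a3, C2): Agent 1 can switch to a4 (56 → 68). Not NE.
(The remaining 10 profiles each have a profitable deviation by the same check.)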